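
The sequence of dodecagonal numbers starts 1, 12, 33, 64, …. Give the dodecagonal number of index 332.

549792

The 332nd dodecagonal number is n(5n−4) with n = 332.
332·(5·332 − 4) = 332·1656 = 549792.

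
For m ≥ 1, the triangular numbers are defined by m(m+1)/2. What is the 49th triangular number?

49·50/2 = 2450/2 = 1225.

1225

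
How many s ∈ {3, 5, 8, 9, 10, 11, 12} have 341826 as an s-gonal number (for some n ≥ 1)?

1

s = 3: P(3, 826) = 341551 and P(3, 827) = 342378; 341826 is not s-gonal.
s = 5: P(5, 477) = 341055 and P(5, 478) = 342487; 341826 is not s-gonal.
s = 8: P(8, 337) = 340033 and P(8, 338) = 342056; 341826 is not s-gonal.
s = 9: P(9, 312) = 339924 and P(9, 313) = 342109; 341826 is not s-gonal.
s = 10: P(10, 292) = 340180 and P(10, 293) = 342517; 341826 is not s-gonal.
s = 11: P(11, 276) = 341826. ✓
s = 12: P(12, 261) = 339561 and P(12, 262) = 342172; 341826 is not s-gonal.
Hits: s ∈ {11} → 1.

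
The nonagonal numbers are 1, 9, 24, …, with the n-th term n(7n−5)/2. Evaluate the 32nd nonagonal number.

32·(7·32 − 5)/2 = 32·219/2 = 3504.

3504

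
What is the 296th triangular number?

296·297/2 = 87912/2 = 43956.

43956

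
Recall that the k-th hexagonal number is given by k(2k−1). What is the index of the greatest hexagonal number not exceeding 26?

Solve n(2n−1) ≤ 26 for integer n.
n = 3 gives 15 ≤ 26, while n = 4 gives 28 > 26; so the answer is index 3.

3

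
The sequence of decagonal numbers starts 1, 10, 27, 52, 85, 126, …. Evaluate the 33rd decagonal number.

4257

The 33rd decagonal number is n(4n−3) with n = 33.
33·(4·33 − 3) = 33·129 = 4257.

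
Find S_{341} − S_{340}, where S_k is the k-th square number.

681

n² − (n−1)² = 2n − 1, so 341² − 340² = 2·341 − 1 = 681.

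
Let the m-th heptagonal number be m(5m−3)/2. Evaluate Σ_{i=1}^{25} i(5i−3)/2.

Σ i(5i−3)/2 = (5Σi² − 3Σi) / 2 over i = 1..25.
Σi = 325 and Σi² = 5525.
(5·5525 − 3·325) / 2 = 26650/2 = 13325.

13325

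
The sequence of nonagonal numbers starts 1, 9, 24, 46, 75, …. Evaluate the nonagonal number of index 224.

The 224th nonagonal number is n(7n−5)/2 with n = 224.
224·(7·224 − 5)/2 = 224·1563/2 = 175056.

175056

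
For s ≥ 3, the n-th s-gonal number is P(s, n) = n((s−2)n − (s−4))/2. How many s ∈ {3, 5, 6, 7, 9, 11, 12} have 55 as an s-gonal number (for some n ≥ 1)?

s = 3: P(3, 10) = 55. ✓
s = 5: P(5, 6) = 51 and P(5, 7) = 70; 55 is not s-gonal.
s = 6: P(6, 5) = 45 and P(6, 6) = 66; 55 is not s-gonal.
s = 7: P(7, 5) = 55. ✓
s = 9: P(9, 4) = 46 and P(9, 5) = 75; 55 is not s-gonal.
s = 11: P(11, 3) = 30 and P(11, 4) = 58; 55 is not s-gonal.
s = 12: P(12, 3) = 33 and P(12, 4) = 64; 55 is not s-gonal.
Hits: s ∈ {3, 7} → 2.

2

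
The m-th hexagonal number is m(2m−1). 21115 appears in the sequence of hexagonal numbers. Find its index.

Set n(2n−1) = 21115, giving 2n² − n − 21115 = 0.
The discriminant is 1 + 8·21115 = 168921, and √168921 = 411.
So n = (1 + 411) / 4 = 412/4 = 103.
Check: 103·(2·103 − 1) = 21115. ✓

103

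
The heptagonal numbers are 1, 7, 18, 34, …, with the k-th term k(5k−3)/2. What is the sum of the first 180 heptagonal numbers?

Σ i(5i−3)/2 = (5Σi² − 3Σi) / 2 over i = 1..180.
Σi = 16290 and Σi² = 1960230.
(5·1960230 − 3·16290) / 2 = 9752280/2 = 4876140.

4876140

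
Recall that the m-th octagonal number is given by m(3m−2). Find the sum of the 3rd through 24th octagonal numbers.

Σ i(3i−2) = 3Σi² − 2Σi over i = 3..24.
Σi = 300 − 3 = 297 and Σi² = 4900 − 5 = 4895.
3·4895 − 2·297 = 14091.

14091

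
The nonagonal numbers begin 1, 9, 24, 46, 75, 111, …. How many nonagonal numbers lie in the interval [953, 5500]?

24

The n-th nonagonal number is n(7n−5)/2.
Smallest index with value ≥ 953: n = 17 (giving 969).
Largest index with value ≤ 5500: n = 40 (giving 5500).
Indices 17 through 40: 24 terms.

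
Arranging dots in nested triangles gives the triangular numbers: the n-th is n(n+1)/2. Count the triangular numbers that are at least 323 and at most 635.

The n-th triangular number is n(n+1)/2.
Smallest index with value ≥ 323: n = 25 (giving 325).
Largest index with value ≤ 635: n = 35 (giving 630).
Indices 25 through 35: 11 terms.

11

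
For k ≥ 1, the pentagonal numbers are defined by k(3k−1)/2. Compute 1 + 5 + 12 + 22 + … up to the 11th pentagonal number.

726

Σ i(3i−1)/2 = (3Σi² − Σi) / 2 over i = 1..11.
Σi = 66 and Σi² = 506.
(3·506 − 1·66) / 2 = 1452/2 = 726.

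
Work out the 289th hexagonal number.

The 289th hexagonal number is n(2n−1) with n = 289.
289·(2·289 − 1) = 289·577 = 166753.

166753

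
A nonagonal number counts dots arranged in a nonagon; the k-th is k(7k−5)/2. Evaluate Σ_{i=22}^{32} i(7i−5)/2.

27709

Σ i(7i−5)/2 = (7Σi² − 5Σi) / 2 over i = 22..32.
Σi = 528 − 231 = 297 and Σi² = 11440 − 3311 = 8129.
(7·8129 − 5·297) / 2 = 55418/2 = 27709.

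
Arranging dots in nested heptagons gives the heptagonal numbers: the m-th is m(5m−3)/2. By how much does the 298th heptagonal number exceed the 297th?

1486

Consecutive heptagonal numbers differ by 5n − 4: here 5·298 − 4 = 1486.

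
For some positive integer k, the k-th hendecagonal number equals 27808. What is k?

Set n(9n−7)/2 = 27808, giving 9n² − 7n − 55616 = 0.
The discriminant is 49 + 72·27808 = 2002225, and √2002225 = 1415.
So n = (7 + 1415) / 18 = 1422/18 = 79.
Check: 79·(9·79 − 7)/2 = 27808. ✓

79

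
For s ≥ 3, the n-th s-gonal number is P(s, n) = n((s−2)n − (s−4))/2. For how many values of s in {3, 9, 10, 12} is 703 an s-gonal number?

1

s = 3: P(3, 37) = 703. ✓
s = 9: P(9, 14) = 651 and P(9, 15) = 750; 703 is not s-gonal.
s = 10: P(10, 13) = 637 and P(10, 14) = 742; 703 is not s-gonal.
s = 12: P(12, 12) = 672 and P(12, 13) = 793; 703 is not s-gonal.
Hits: s ∈ {3} → 1.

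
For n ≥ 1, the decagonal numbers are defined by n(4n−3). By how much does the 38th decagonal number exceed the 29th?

2385

38·(4·38 − 3) = 5662 and 29·(4·29 − 3) = 3277.
Difference: 5662 − 3277 = 2385.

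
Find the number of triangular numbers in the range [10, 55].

The n-th triangular number is n(n+1)/2.
Smallest index with value ≥ 10: n = 4 (giving 10).
Largest index with value ≤ 55: n = 10 (giving 55).
Indices 4 through 10: 7 terms.

7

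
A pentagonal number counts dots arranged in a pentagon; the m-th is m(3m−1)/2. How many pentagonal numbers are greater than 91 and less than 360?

8

The n-th pentagonal number is n(3n−1)/2.
Smallest index with value > 91: n = 8 (giving 92).
Largest index with value < 360: n = 15 (giving 330).
Indices 8 through 15: 8 terms.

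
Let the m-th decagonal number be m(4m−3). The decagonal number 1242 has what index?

Set n(4n−3) = 1242, giving 4n² − 3n − 1242 = 0.
The discriminant is 9 + 16·1242 = 19881, and √19881 = 141.
So n = (3 + 141) / 8 = 144/8 = 18.

18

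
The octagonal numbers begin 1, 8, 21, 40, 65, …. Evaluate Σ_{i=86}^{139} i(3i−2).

2077515

Σ i(3i−2) = 3Σi² − 2Σi over i = 86..139.
Σi = 9730 − 3655 = 6075 and Σi² = 904890 − 208335 = 696555.
3·696555 − 2·6075 = 2077515.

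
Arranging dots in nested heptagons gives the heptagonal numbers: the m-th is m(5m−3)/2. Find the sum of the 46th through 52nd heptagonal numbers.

Σ i(5i−3)/2 = (5Σi² − 3Σi) / 2 over i = 46..52.
Σi = 1378 − 1035 = 343 and Σi² = 48230 − 31395 = 16835.
(5·16835 − 3·343) / 2 = 83146/2 = 41573.

41573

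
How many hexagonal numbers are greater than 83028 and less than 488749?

The n-th hexagonal number is n(2n−1).
Smallest index with value > 83028: n = 205 (giving 83845).
Largest index with value < 488749: n = 494 (giving 487578).
Indices 205 through 494: 290 terms.

290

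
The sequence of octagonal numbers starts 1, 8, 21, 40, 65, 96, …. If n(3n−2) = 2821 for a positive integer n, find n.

Set n(3n−2) = 2821, giving 3n² − 2n − 2821 = 0.
The discriminant is 4 + 12·2821 = 33856, and √33856 = 184.
So n = (2 + 184) / 6 = 186/6 = 31.

31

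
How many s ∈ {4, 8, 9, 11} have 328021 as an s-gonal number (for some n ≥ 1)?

1

s = 4: P(4, 572) = 327184 and P(4, 573) = 328329; 328021 is not s-gonal.
s = 8: P(8, 331) = 328021. ✓
s = 9: P(9, 306) = 326961 and P(9, 307) = 329104; 328021 is not s-gonal.
s = 11: P(11, 270) = 327105 and P(11, 271) = 329536; 328021 is not s-gonal.
Hits: s ∈ {8} → 1.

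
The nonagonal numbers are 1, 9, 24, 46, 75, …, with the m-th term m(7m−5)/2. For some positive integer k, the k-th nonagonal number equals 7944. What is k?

Set n(7n−5)/2 = 7944, giving 7n² − 5n − 15888 = 0.
So n = (5 + 667) / 14 = 672/14 = 48.

48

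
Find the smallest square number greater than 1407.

Solve n² > 1407 for integer n.
The largest n with value ≤ 1407 is 37 (since 1369 ≤ 1407 < 1444), so the first above is n = 38, value 1444.

1444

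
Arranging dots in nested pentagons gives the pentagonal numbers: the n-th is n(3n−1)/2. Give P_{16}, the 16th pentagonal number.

16·(3·16 − 1)/2 = 16·47/2 = 376.

376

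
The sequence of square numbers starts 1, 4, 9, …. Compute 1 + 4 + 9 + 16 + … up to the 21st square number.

3311

Σ_{i=1}^{21} i² = 21·22·43/6 = 3311.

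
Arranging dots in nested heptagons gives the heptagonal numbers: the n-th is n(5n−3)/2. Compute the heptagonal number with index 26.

The 26th heptagonal number is n(5n−3)/2 with n = 26.
26·(5·26 − 3)/2 = 26·127/2 = 1651.

1651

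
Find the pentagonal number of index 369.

204057

369·(3·369 − 1)/2 = 369·1106/2 = 369·553 = 204057.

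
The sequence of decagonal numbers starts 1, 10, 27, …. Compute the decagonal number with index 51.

10251

The 51st decagonal number is n(4n−3) with n = 51.
51·(4·51 − 3) = 51·201 = 10251.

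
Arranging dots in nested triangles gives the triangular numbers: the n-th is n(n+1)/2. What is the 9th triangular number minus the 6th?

9·10/2 = 45 and 6·7/2 = 21.
Difference: 45 − 21 = 24.

24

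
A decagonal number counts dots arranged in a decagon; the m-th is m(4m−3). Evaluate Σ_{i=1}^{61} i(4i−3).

Σ i(4i−3) = 4Σi² − 3Σi over i = 1..61.
Σi = 1891 and Σi² = 77531.
4·77531 − 3·1891 = 304451.

304451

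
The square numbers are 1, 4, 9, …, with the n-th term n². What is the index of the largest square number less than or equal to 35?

5

Solve n² ≤ 35 for integer n.
n = 5 gives 25 ≤ 35, while n = 6 gives 36 > 35; so the answer is index 5.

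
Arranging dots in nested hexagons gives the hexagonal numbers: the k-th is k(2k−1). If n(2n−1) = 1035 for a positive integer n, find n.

23

Set n(2n−1) = 1035, giving 2n² − n − 1035 = 0.
The discriminant is 1 + 8·1035 = 8281, and √8281 = 91.
So n = (1 + 91) / 4 = 92/4 = 23.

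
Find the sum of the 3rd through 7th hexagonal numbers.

245

Σ i(2i−1) = 2Σi² − Σi over i = 3..7.
Σi = 28 − 3 = 25 and Σi² = 140 − 5 = 135.
2·135 − 1·25 = 245.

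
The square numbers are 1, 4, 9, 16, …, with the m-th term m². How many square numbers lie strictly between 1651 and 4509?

The n-th square number is n².
Smallest index with value > 1651: n = 41 (giving 1681).
Largest index with value < 4509: n = 67 (giving 4489).
Indices 41 through 67: 27 terms.

27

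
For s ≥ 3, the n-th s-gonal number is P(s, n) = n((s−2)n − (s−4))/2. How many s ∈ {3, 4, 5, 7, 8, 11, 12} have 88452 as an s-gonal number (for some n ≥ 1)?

s = 3: P(3, 420) = 88410 and P(3, 421) = 88831; 88452 is not s-gonal.
s = 4: P(4, 297) = 88209 and P(4, 298) = 88804; 88452 is not s-gonal.
s = 5: P(5, 243) = 88452. ✓
s = 7: P(7, 188) = 88078 and P(7, 189) = 89019; 88452 is not s-gonal.
s = 8: P(8, 172) = 88408 and P(8, 173) = 89441; 88452 is not s-gonal.
s = 11: P(11, 140) = 87710 and P(11, 141) = 88971; 88452 is not s-gonal.
s = 12: P(12, 133) = 87913 and P(12, 134) = 89244; 88452 is not s-gonal.
Hits: s ∈ {5} → 1.

1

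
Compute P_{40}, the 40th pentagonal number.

2380

The 40th pentagonal number is n(3n−1)/2 with n = 40.
40·(3·40 − 1)/2 = 40·119/2 = 2380.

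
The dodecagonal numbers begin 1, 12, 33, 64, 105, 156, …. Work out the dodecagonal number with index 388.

The 388th dodecagonal number is n(5n−4) with n = 388.
388·(5·388 − 4) = 388·1936 = 751168.

751168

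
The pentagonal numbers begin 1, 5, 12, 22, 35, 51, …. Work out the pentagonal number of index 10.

145

The 10th pentagonal number is n(3n−1)/2 with n = 10.
10·(3·10 − 1)/2 = 10·29/2 = 145.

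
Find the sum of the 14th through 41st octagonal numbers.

Σ i(3i−2) = 3Σi² − 2Σi over i = 14..41.
Σi = 861 − 91 = 770 and Σi² = 23821 − 819 = 23002.
3·23002 − 2·770 = 67466.

67466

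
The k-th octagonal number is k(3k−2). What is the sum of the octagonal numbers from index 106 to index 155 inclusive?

Σ i(3i−2) = 3Σi² − 2Σi over i = 106..155.
Σi = 12090 − 5565 = 6525 and Σi² = 1253330 − 391405 = 861925.
3·861925 − 2·6525 = 2572725.

2572725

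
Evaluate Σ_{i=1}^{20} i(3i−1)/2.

4200

Σ i(3i−1)/2 = (3Σi² − Σi) / 2 over i = 1..20.
Σi = 210 and Σi² = 2870.
(3·2870 − 1·210) / 2 = 8400/2 = 4200.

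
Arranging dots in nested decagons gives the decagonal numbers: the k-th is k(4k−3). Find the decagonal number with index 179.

The 179th decagonal number is n(4n−3) with n = 179.
179·(4·179 − 3) = 179·713 = 127627.

127627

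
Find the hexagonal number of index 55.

5995

The 55th hexagonal number is n(2n−1) with n = 55.
55·(2·55 − 1) = 55·109 = 5995.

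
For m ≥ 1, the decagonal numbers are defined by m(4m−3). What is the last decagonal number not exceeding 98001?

96876

Solve n(4n−3) ≤ 98001 for integer n.
n = 156 gives 96876 ≤ 98001, while n = 157 gives 98125 > 98001; so the answer is 96876.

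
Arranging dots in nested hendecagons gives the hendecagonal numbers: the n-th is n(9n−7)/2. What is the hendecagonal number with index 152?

103436

152·(9·152 − 7)/2 = 152·1361/2 = 103436.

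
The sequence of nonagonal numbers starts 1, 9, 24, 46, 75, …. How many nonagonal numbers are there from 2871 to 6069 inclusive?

14

The n-th nonagonal number is n(7n−5)/2.
Smallest index with value ≥ 2871: n = 29 (giving 2871).
Largest index with value ≤ 6069: n = 42 (giving 6069).
Indices 29 through 42: 14 terms.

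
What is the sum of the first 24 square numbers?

Σ_{i=1}^{24} i² = 24·25·49/6 = 4900.

4900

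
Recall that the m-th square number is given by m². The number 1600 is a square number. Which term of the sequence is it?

We need n² = 1600, so n = √1600 = 40.

40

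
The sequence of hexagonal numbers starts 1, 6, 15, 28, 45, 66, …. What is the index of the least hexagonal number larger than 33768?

131

Solve n(2n−1) > 33768 for integer n.
The largest n with value ≤ 33768 is 130 (since 33670 ≤ 33768 < 34191), so the first above is n = 131, value 34191.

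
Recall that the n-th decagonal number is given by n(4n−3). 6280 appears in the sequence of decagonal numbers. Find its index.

Set n(4n−3) = 6280, giving 4n² − 3n − 6280 = 0.
So n = (3 + 317) / 8 = 320/8 = 40.
Check: 40·(4·40 − 3) = 6280. ✓

40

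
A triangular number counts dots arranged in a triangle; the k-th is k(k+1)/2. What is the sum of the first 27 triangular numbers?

Σ i(i+1)/2 = (Σi² + Σi) / 2 over i = 1..27.
Σi = 378 and Σi² = 6930.
(1·6930 + 1·378) / 2 = 7308/2 = 3654.

3654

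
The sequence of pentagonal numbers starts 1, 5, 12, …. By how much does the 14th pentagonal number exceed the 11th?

111

14·(3·14 − 1)/2 = 287 and 11·(3·11 − 1)/2 = 176.
Difference: 287 − 176 = 111.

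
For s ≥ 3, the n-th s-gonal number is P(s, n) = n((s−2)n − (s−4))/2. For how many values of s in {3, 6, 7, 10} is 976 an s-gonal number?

1

s = 3: P(3, 43) = 946 and P(3, 44) = 990; 976 is not s-gonal.
s = 6: P(6, 22) = 946 and P(6, 23) = 1035; 976 is not s-gonal.
s = 7: P(7, 20) = 970 and P(7, 21) = 1071; 976 is not s-gonal.
s = 10: P(10, 16) = 976. ✓
Hits: s ∈ {10} → 1.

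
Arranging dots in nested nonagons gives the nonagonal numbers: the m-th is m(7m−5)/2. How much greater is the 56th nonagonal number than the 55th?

386

Consecutive nonagonal numbers differ by 7n − 6: here 7·56 − 6 = 386.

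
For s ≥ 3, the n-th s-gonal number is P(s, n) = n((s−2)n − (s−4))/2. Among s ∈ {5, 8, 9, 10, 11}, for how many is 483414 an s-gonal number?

s = 5: P(5, 567) = 481950 and P(5, 568) = 483652; 483414 is not s-gonal.
s = 8: P(8, 401) = 481601 and P(8, 402) = 484008; 483414 is not s-gonal.
s = 9: P(9, 372) = 483414. ✓
s = 10: P(10, 348) = 483372 and P(10, 349) = 486157; 483414 is not s-gonal.
s = 11: P(11, 328) = 482980 and P(11, 329) = 485933; 483414 is not s-gonal.
Hits: s ∈ {9} → 1.

1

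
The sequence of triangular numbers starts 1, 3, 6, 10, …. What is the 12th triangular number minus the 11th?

12

Consecutive triangular numbers differ by n: T_{12} − T_{11} = 12.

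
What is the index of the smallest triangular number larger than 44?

Solve n(n+1)/2 > 44 for integer n.
The largest n with value ≤ 44 is 8 (since 36 ≤ 44 < 45), so the first above is n = 9, value 45.

9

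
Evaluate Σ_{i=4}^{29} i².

8541

Σ_{i=4}^{29} i² = 8555 − 14 = 8541.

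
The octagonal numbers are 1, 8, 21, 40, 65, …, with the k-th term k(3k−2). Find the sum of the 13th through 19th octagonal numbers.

5236

Σ i(3i−2) = 3Σi² − 2Σi over i = 13..19.
Σi = 190 − 78 = 112 and Σi² = 2470 − 650 = 1820.
3·1820 − 2·112 = 5236.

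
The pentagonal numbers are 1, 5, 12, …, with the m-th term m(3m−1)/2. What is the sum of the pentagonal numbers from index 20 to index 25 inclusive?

4515

Σ i(3i−1)/2 = (3Σi² − Σi) / 2 over i = 20..25.
Σi = 325 − 190 = 135 and Σi² = 5525 − 2470 = 3055.
(3·3055 − 1·135) / 2 = 9030/2 = 4515.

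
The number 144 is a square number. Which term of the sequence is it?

We need n² = 144, so n = √144 = 12.

12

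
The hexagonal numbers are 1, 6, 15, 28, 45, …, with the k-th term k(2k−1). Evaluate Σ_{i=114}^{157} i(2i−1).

Σ i(2i−1) = 2Σi² − Σi over i = 114..157.
Σi = 12403 − 6441 = 5962 and Σi² = 1302315 − 487369 = 814946.
2·814946 − 1·5962 = 1623930.

1623930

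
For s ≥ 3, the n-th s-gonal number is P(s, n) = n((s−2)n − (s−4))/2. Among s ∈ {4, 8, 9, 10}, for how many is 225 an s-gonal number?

s = 4: P(4, 15) = 225. ✓
s = 8: P(8, 9) = 225. ✓
s = 9: P(9, 8) = 204 and P(9, 9) = 261; 225 is not s-gonal.
s = 10: P(10, 7) = 175 and P(10, 8) = 232; 225 is not s-gonal.
Hits: s ∈ {4, 8} → 2.

2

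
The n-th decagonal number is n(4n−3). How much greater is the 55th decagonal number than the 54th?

433

Consecutive decagonal numbers differ by 8n − 7: here 8·55 − 7 = 433.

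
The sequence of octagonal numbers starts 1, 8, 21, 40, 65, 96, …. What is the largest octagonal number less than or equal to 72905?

Solve n(3n−2) ≤ 72905 for integer n.
n = 156 gives 72696 ≤ 72905, while n = 157 gives 73633 > 72905; so the answer is 72696.

72696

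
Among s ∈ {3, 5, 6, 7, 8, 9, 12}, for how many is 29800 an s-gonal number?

s = 3: P(3, 243) = 29646 and P(3, 244) = 29890; 29800 is not s-gonal.
s = 5: P(5, 141) = 29751 and P(5, 142) = 30175; 29800 is not s-gonal.
s = 6: P(6, 122) = 29646 and P(6, 123) = 30135; 29800 is not s-gonal.
s = 7: P(7, 109) = 29539 and P(7, 110) = 30085; 29800 is not s-gonal.
s = 8: P(8, 100) = 29800. ✓
s = 9: P(9, 92) = 29394 and P(9, 93) = 30039; 29800 is not s-gonal.
s = 12: P(12, 77) = 29337 and P(12, 78) = 30108; 29800 is not s-gonal.
Hits: s ∈ {8} → 1.

1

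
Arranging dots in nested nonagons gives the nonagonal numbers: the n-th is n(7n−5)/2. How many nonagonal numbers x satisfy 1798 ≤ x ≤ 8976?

The n-th nonagonal number is n(7n−5)/2.
Smallest index with value ≥ 1798: n = 24 (giving 1956).
Largest index with value ≤ 8976: n = 51 (giving 8976).
Indices 24 through 51: 28 terms.

28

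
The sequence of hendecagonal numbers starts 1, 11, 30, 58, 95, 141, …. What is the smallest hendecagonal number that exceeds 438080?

Solve n(9n−7)/2 > 438080 for integer n.
The largest n with value ≤ 438080 is 312 (since 436956 ≤ 438080 < 439765), so the first above is n = 313, value 439765.

439765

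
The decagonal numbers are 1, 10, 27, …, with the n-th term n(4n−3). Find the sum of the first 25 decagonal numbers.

21125

Σ i(4i−3) = 4Σi² − 3Σi over i = 1..25.
Σi = 325 and Σi² = 5525.
4·5525 − 3·325 = 21125.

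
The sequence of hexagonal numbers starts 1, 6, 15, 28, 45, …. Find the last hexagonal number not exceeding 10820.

Solve n(2n−1) ≤ 10820 for integer n.
n = 73 gives 10585 ≤ 10820, while n = 74 gives 10878 > 10820; so the answer is 10585.

10585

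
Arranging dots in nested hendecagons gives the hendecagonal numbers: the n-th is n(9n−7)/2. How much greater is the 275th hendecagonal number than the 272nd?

275·(9·275 − 7)/2 = 339350 and 272·(9·272 − 7)/2 = 331976.
Difference: 339350 − 331976 = 7374.

7374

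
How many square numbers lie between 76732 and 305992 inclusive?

The n-th square number is n².
Smallest index with value ≥ 76732: n = 278 (giving 77284).
Largest index with value ≤ 305992: n = 553 (giving 305809).
Indices 278 through 553: 276 terms.

276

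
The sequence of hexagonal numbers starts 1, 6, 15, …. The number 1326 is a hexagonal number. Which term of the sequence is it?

Set n(2n−1) = 1326, giving 2n² − n − 1326 = 0.
The discriminant is 1 + 8·1326 = 10609, and √10609 = 103.
So n = (1 + 103) / 4 = 104/4 = 26.

26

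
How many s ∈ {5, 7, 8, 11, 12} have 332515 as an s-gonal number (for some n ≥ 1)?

s = 5: P(5, 470) = 331115 and P(5, 471) = 332526; 332515 is not s-gonal.
s = 7: P(7, 365) = 332515. ✓
s = 8: P(8, 333) = 332001 and P(8, 334) = 334000; 332515 is not s-gonal.
s = 11: P(11, 272) = 331976 and P(11, 273) = 334425; 332515 is not s-gonal.
s = 12: P(12, 258) = 331788 and P(12, 259) = 334369; 332515 is not s-gonal.
Hits: s ∈ {7} → 1.

1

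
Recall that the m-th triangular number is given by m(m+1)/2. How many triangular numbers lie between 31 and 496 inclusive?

24

The n-th triangular number is n(n+1)/2.
Smallest index with value ≥ 31: n = 8 (giving 36).
Largest index with value ≤ 496: n = 31 (giving 496).
Indices 8 through 31: 24 terms.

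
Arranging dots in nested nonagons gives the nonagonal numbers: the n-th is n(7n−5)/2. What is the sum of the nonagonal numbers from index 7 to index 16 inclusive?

4630

Σ i(7i−5)/2 = (7Σi² − 5Σi) / 2 over i = 7..16.
Σi = 136 − 21 = 115 and Σi² = 1496 − 91 = 1405.
(7·1405 − 5·115) / 2 = 9260/2 = 4630.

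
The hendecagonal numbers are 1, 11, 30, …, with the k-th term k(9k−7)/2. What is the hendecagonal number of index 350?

550025

The 350th hendecagonal number is n(9n−7)/2 with n = 350.
350·(9·350 − 7)/2 = 350·3143/2 = 550025.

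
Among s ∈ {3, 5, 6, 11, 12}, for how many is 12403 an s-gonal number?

s = 3: P(3, 157) = 12403. ✓
s = 5: P(5, 91) = 12376 and P(5, 92) = 12650; 12403 is not s-gonal.
s = 6: P(6, 79) = 12403. ✓
s = 11: P(11, 52) = 11986 and P(11, 53) = 12455; 12403 is not s-gonal.
s = 12: P(12, 50) = 12300 and P(12, 51) = 12801; 12403 is not s-gonal.
Hits: s ∈ {3, 6} → 2.

2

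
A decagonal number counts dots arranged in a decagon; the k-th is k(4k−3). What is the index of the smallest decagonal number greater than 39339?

Solve n(4n−3) > 39339 for integer n.
The largest n with value ≤ 39339 is 99 (since 38907 ≤ 39339 < 39700), so the first above is n = 100, value 39700.

100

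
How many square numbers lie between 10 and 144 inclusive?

The n-th square number is n².
Smallest index with value ≥ 10: n = 4 (giving 16).
Largest index with value ≤ 144: n = 12 (giving 144).
Indices 4 through 12: 9 terms.

9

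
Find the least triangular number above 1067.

1081

Solve n(n+1)/2 > 1067 for integer n.
The largest n with value ≤ 1067 is 45 (since 1035 ≤ 1067 < 1081), so the first above is n = 46, value 1081.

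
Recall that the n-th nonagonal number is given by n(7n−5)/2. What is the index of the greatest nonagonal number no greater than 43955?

Solve n(7n−5)/2 ≤ 43955 for integer n.
n = 112 gives 43624 ≤ 43955, while n = 113 gives 44409 > 43955; so the answer is index 112.

112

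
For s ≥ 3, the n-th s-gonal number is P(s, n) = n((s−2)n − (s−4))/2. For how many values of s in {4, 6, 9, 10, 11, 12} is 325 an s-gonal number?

2

s = 4: P(4, 18) = 324 and P(4, 19) = 361; 325 is not s-gonal.
s = 6: P(6, 13) = 325. ✓
s = 9: P(9, 10) = 325. ✓
s = 10: P(10, 9) = 297 and P(10, 10) = 370; 325 is not s-gonal.
s = 11: P(11, 8) = 260 and P(11, 9) = 333; 325 is not s-gonal.
s = 12: P(12, 8) = 288 and P(12, 9) = 369; 325 is not s-gonal.
Hits: s ∈ {6, 9} → 2.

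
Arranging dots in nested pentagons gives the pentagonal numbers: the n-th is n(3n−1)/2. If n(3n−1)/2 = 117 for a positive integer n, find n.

9

Set n(3n−1)/2 = 117, giving 3n² − n − 234 = 0.
The discriminant is 1 + 24·117 = 2809, and √2809 = 53.
So n = (1 + 53) / 6 = 54/6 = 9.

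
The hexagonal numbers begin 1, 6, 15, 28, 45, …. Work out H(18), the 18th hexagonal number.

18·(2·18 − 1) = 18·35 = 630.

630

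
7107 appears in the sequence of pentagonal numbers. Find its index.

Set n(3n−1)/2 = 7107, giving 3n² − n − 14214 = 0.
So n = (1 + 413) / 6 = 414/6 = 69.
Check: 69·(3·69 − 1)/2 = 7107. ✓

69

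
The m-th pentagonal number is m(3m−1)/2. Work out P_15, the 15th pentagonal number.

330

15·(3·15 − 1)/2 = 15·44/2 = 15·22 = 330.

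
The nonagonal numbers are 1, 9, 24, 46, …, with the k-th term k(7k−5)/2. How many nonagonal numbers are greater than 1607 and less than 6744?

The n-th nonagonal number is n(7n−5)/2.
Smallest index with value > 1607: n = 22 (giving 1639).
Largest index with value < 6744: n = 44 (giving 6666).
Indices 22 through 44: 23 terms.

23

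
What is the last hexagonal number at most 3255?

3160

Solve n(2n−1) ≤ 3255 for integer n.
n = 40 gives 3160 ≤ 3255, while n = 41 gives 3321 > 3255; so the answer is 3160.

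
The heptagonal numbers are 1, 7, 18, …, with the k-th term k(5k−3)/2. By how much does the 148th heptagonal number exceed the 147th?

736

Consecutive heptagonal numbers differ by 5n − 4: here 5·148 − 4 = 736.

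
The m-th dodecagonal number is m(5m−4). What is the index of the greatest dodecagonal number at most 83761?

Solve n(5n−4) ≤ 83761 for integer n.
n = 129 gives 82689 ≤ 83761, while n = 130 gives 83980 > 83761; so the answer is index 129.

129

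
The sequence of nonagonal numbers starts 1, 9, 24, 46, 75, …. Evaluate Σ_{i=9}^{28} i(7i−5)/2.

Σ i(7i−5)/2 = (7Σi² − 5Σi) / 2 over i = 9..28.
Σi = 406 − 36 = 370 and Σi² = 7714 − 204 = 7510.
(7·7510 − 5·370) / 2 = 50720/2 = 25360.

25360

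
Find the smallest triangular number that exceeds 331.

351

Solve n(n+1)/2 > 331 for integer n.
The largest n with value ≤ 331 is 25 (since 325 ≤ 331 < 351), so the first above is n = 26, value 351.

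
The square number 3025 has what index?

55

We need n² = 3025, so n = √3025 = 55.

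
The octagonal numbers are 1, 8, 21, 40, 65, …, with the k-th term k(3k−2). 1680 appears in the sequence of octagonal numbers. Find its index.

24

Set n(3n−2) = 1680, giving 3n² − 2n − 1680 = 0.
The discriminant is 4 + 12·1680 = 20164, and √20164 = 142.
So n = (2 + 142) / 6 = 144/6 = 24.
Check: 24·(3·24 − 2) = 1680. ✓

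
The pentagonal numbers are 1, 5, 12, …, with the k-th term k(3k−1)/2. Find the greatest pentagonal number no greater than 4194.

4187

Solve n(3n−1)/2 ≤ 4194 for integer n.
n = 53 gives 4187 ≤ 4194, while n = 54 gives 4347 > 4194; so the answer is 4187.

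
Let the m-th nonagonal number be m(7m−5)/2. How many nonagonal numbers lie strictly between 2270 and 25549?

The n-th nonagonal number is n(7n−5)/2.
Smallest index with value > 2270: n = 26 (giving 2301).
Largest index with value < 25549: n = 85 (giving 25075).
Indices 26 through 85: 60 terms.

60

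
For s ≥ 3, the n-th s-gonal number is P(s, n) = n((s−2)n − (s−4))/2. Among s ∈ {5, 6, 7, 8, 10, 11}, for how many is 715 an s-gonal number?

s = 5: P(5, 22) = 715. ✓
s = 6: P(6, 19) = 703 and P(6, 20) = 780; 715 is not s-gonal.
s = 7: P(7, 17) = 697 and P(7, 18) = 783; 715 is not s-gonal.
s = 8: P(8, 15) = 645 and P(8, 16) = 736; 715 is not s-gonal.
s = 10: P(10, 13) = 637 and P(10, 14) = 742; 715 is not s-gonal.
s = 11: P(11, 13) = 715. ✓
Hits: s ∈ {5, 11} → 2.

2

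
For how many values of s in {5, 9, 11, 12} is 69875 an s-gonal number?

s = 5: P(5, 215) = 69230 and P(5, 216) = 69876; 69875 is not s-gonal.
s = 9: P(9, 141) = 69231 and P(9, 142) = 70219; 69875 is not s-gonal.
s = 11: P(11, 125) = 69875. ✓
s = 12: P(12, 118) = 69148 and P(12, 119) = 70329; 69875 is not s-gonal.
Hits: s ∈ {11} → 1.

1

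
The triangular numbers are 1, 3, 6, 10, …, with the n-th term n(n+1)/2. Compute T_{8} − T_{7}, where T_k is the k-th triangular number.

Consecutive triangular numbers differ by n: T_{8} − T_{7} = 8.

8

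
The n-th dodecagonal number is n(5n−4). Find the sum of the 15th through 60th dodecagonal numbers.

357075

Σ i(5i−4) = 5Σi² − 4Σi over i = 15..60.
Σi = 1830 − 105 = 1725 and Σi² = 73810 − 1015 = 72795.
5·72795 − 4·1725 = 357075.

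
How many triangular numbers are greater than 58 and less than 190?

The n-th triangular number is n(n+1)/2.
Smallest index with value > 58: n = 11 (giving 66).
Largest index with value < 190: n = 18 (giving 171).
Indices 11 through 18: 8 terms.

8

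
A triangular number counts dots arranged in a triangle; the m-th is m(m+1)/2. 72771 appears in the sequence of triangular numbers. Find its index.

Set n(n+1)/2 = 72771, giving n² + n − 145542 = 0.
The discriminant is 1 + 8·72771 = 582169, and √582169 = 763.
So n = (-1 + 763) / 2 = 762/2 = 381.

381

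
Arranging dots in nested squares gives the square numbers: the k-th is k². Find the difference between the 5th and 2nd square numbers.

21

5² = 25 and 2² = 4.
Difference: 25 − 4 = 21.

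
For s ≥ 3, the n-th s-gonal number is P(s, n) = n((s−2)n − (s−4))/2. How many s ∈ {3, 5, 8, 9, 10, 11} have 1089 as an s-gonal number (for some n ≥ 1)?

1

s = 3: P(3, 46) = 1081 and P(3, 47) = 1128; 1089 is not s-gonal.
s = 5: P(5, 27) = 1080 and P(5, 28) = 1162; 1089 is not s-gonal.
s = 8: P(8, 19) = 1045 and P(8, 20) = 1160; 1089 is not s-gonal.
s = 9: P(9, 18) = 1089. ✓
s = 10: P(10, 16) = 976 and P(10, 17) = 1105; 1089 is not s-gonal.
s = 11: P(11, 15) = 960 and P(11, 16) = 1096; 1089 is not s-gonal.
Hits: s ∈ {9} → 1.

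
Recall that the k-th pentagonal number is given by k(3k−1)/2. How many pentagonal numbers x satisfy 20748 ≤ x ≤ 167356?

217

The n-th pentagonal number is n(3n−1)/2.
Smallest index with value ≥ 20748: n = 118 (giving 20827).
Largest index with value ≤ 167356: n = 334 (giving 167167).
Indices 118 through 334: 217 terms.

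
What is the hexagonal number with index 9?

153

9·(2·9 − 1) = 9·17 = 153.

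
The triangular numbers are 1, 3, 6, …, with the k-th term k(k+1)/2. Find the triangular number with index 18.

171

The 18th triangular number is n(n+1)/2 with n = 18.
18·19/2 = 342/2 = 171.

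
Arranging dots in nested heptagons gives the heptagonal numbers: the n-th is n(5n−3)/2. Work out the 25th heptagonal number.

1525

25·(5·25 − 3)/2 = 25·122/2 = 25·61 = 1525.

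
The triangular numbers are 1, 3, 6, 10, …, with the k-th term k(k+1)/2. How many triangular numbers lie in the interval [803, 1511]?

15

The n-th triangular number is n(n+1)/2.
Smallest index with value ≥ 803: n = 40 (giving 820).
Largest index with value ≤ 1511: n = 54 (giving 1485).
Indices 40 through 54: 15 terms.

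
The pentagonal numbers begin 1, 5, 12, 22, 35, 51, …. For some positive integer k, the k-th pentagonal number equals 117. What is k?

9

Set n(3n−1)/2 = 117, giving 3n² − n − 234 = 0.
The discriminant is 1 + 24·117 = 2809, and √2809 = 53.
So n = (1 + 53) / 6 = 54/6 = 9.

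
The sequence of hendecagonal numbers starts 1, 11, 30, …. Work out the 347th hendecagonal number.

The 347th hendecagonal number is n(9n−7)/2 with n = 347.
347·(9·347 − 7)/2 = 347·3116/2 = 347·1558 = 540626.

540626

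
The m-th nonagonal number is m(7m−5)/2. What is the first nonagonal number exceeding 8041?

8281

Solve n(7n−5)/2 > 8041 for integer n.
The largest n with value ≤ 8041 is 48 (since 7944 ≤ 8041 < 8281), so the first above is n = 49, value 8281.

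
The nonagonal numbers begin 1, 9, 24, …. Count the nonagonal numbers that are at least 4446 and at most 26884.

53

The n-th nonagonal number is n(7n−5)/2.
Smallest index with value ≥ 4446: n = 36 (giving 4446).
Largest index with value ≤ 26884: n = 88 (giving 26884).
Indices 36 through 88: 53 terms.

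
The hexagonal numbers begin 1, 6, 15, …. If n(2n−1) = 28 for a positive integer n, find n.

Set n(2n−1) = 28, giving 2n² − n − 28 = 0.
So n = (1 + 15) / 4 = 16/4 = 4.

4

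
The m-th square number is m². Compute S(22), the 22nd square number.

22² = 484.

484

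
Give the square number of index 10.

100

The 10th square number is n² with n = 10.
10² = 100.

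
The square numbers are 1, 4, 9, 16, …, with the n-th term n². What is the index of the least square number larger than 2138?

47

Solve n² > 2138 for integer n.
The largest n with value ≤ 2138 is 46 (since 2116 ≤ 2138 < 2209), so the first above is n = 47, value 2209.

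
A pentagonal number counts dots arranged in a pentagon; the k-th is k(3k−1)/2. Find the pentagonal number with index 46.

3151

The 46th pentagonal number is n(3n−1)/2 with n = 46.
46·(3·46 − 1)/2 = 46·137/2 = 3151.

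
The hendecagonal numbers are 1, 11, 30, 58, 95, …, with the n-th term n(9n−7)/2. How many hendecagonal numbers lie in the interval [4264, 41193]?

The n-th hendecagonal number is n(9n−7)/2.
Smallest index with value ≥ 4264: n = 32 (giving 4496).
Largest index with value ≤ 41193: n = 96 (giving 41136).
Indices 32 through 96: 65 terms.

65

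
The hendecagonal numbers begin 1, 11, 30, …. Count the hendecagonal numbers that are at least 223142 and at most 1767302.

The n-th hendecagonal number is n(9n−7)/2.
Smallest index with value ≥ 223142: n = 224 (giving 225008).
Largest index with value ≤ 1767302: n = 627 (giving 1766886).
Indices 224 through 627: 404 terms.

404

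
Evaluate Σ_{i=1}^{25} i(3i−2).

15925

Σ i(3i−2) = 3Σi² − 2Σi over i = 1..25.
Σi = 325 and Σi² = 5525.
3·5525 − 2·325 = 15925.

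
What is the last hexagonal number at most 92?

Solve n(2n−1) ≤ 92 for integer n.
n = 7 gives 91 ≤ 92, while n = 8 gives 120 > 92; so the answer is 91.

91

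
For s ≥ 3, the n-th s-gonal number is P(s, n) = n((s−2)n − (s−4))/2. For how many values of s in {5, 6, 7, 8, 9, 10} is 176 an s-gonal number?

s = 5: P(5, 11) = 176. ✓
s = 6: P(6, 9) = 153 and P(6, 10) = 190; 176 is not s-gonal.
s = 7: P(7, 8) = 148 and P(7, 9) = 189; 176 is not s-gonal.
s = 8: P(8, 8) = 176. ✓
s = 9: P(9, 7) = 154 and P(9, 8) = 204; 176 is not s-gonal.
s = 10: P(10, 7) = 175 and P(10, 8) = 232; 176 is not s-gonal.
Hits: s ∈ {5, 8} → 2.

2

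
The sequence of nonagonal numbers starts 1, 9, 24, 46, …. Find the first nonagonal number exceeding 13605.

13734

Solve n(7n−5)/2 > 13605 for integer n.
The largest n with value ≤ 13605 is 62 (since 13299 ≤ 13605 < 13734), so the first above is n = 63, value 13734.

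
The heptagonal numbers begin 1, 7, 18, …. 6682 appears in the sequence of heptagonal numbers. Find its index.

52

Set n(5n−3)/2 = 6682, giving 5n² − 3n − 13364 = 0.
The discriminant is 9 + 40·6682 = 267289, and √267289 = 517.
So n = (3 + 517) / 10 = 520/10 = 52.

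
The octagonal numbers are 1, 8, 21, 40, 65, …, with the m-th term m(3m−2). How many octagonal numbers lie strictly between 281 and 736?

5

The n-th octagonal number is n(3n−2).
Smallest index with value > 281: n = 11 (giving 341).
Largest index with value < 736: n = 15 (giving 645).
Indices 11 through 15: 5 terms.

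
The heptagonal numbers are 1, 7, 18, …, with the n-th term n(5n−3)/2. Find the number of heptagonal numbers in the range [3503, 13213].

The n-th heptagonal number is n(5n−3)/2.
Smallest index with value ≥ 3503: n = 38 (giving 3553).
Largest index with value ≤ 13213: n = 73 (giving 13213).
Indices 38 through 73: 36 terms.

36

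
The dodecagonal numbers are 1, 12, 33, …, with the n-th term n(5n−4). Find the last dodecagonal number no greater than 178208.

177849

Solve n(5n−4) ≤ 178208 for integer n.
n = 189 gives 177849 ≤ 178208, while n = 190 gives 179740 > 178208; so the answer is 177849.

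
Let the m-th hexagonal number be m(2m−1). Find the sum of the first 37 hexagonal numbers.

34447

Σ i(2i−1) = 2Σi² − Σi over i = 1..37.
Σi = 703 and Σi² = 17575.
2·17575 − 1·703 = 34447.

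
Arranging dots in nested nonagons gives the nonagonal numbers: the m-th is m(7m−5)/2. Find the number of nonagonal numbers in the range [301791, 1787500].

422

The n-th nonagonal number is n(7n−5)/2.
Smallest index with value ≥ 301791: n = 294 (giving 301791).
Largest index with value ≤ 1787500: n = 715 (giving 1787500).
Indices 294 through 715: 422 terms.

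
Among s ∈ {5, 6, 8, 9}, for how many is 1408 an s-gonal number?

1

s = 5: P(5, 30) = 1335 and P(5, 31) = 1426; 1408 is not s-gonal.
s = 6: P(6, 26) = 1326 and P(6, 27) = 1431; 1408 is not s-gonal.
s = 8: P(8, 22) = 1408. ✓
s = 9: P(9, 20) = 1350 and P(9, 21) = 1491; 1408 is not s-gonal.
Hits: s ∈ {8} → 1.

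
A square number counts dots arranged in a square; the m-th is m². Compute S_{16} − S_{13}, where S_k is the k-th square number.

16² = 256 and 13² = 169.
Difference: 256 − 169 = 87.

87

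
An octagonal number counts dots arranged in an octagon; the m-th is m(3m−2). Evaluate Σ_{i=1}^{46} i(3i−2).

Σ i(3i−2) = 3Σi² − 2Σi over i = 1..46.
Σi = 1081 and Σi² = 33511.
3·33511 − 2·1081 = 98371.

98371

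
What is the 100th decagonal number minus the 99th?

Consecutive decagonal numbers differ by 8n − 7: here 8·100 − 7 = 793.

793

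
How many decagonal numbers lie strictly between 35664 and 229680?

The n-th decagonal number is n(4n−3).
Smallest index with value > 35664: n = 95 (giving 35815).
Largest index with value < 229680: n = 239 (giving 227767).
Indices 95 through 239: 145 terms.

145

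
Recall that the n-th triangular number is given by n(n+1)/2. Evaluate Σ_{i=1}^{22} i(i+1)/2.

Σ i(i+1)/2 = (Σi² + Σi) / 2 over i = 1..22.
Σi = 253 and Σi² = 3795.
(1·3795 + 1·253) / 2 = 4048/2 = 2024.

2024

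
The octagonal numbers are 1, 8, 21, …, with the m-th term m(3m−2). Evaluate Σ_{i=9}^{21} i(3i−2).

8931

Σ i(3i−2) = 3Σi² − 2Σi over i = 9..21.
Σi = 231 − 36 = 195 and Σi² = 3311 − 204 = 3107.
3·3107 − 2·195 = 8931.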